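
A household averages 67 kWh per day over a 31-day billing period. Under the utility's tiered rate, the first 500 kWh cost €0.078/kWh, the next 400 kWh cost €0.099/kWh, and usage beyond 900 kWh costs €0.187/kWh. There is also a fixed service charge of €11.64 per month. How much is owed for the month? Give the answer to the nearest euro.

Usage = 67 kWh/day × 31 days = 2077 kWh
First 500 kWh × €0.078 = €39.00
Next 400 kWh × €0.099 = €39.60
Remaining 1177 kWh × €0.187 = €220.10
Energy charge = €298.70; + service €11.64 = €310.34 ≈ €310

€310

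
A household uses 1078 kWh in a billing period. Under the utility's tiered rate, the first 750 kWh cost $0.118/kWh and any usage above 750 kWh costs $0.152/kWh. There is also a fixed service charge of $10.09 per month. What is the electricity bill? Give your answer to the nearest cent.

First 750 kWh × $0.118 = $88.50
Remaining 328 kWh × $0.152 = $49.86
Energy charge = $138.36; + service $10.09 = $148.45

$148.45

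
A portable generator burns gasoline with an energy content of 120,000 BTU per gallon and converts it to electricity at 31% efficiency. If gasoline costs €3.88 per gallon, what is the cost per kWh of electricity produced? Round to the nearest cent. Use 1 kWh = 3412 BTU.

€0.36

Electrical output per gallon = 120,000 BTU × 0.31 / 3412 BTU/kWh = 10.9 kWh
Cost per kWh = €3.88 / 10.9 kWh = €0.356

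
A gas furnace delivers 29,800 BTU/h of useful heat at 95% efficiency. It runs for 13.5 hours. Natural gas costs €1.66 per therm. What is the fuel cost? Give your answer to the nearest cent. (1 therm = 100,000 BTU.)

€7.03

Heat delivered = 29,800 BTU/h × 13.5 h = 402,300 BTU
Gas input = 402,300 / 0.95 = 423,474 BTU
= 423,474 / 100,000 = 4.235 therm
Cost = 4.235 × €1.66/therm = €7.03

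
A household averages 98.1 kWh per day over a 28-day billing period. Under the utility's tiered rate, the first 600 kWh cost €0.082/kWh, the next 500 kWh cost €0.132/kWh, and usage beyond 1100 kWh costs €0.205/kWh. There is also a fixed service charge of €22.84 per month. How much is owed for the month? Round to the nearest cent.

€475.63

Usage = 98.1 kWh/day × 28 days = 2746.8 kWh
First 600 kWh × €0.082 = €49.20
Next 500 kWh × €0.132 = €66.00
Remaining 1646.8 kWh × €0.205 = €337.59
Energy charge = €452.79; + service €22.84 = €475.63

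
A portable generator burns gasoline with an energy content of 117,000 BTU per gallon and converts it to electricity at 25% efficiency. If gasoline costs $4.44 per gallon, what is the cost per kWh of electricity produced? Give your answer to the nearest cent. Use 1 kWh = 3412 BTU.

$0.52

Electrical output per gallon = 117,000 BTU × 0.25 / 3412 BTU/kWh = 8.573 kWh
Cost per kWh = $4.44 / 8.573 kWh = $0.518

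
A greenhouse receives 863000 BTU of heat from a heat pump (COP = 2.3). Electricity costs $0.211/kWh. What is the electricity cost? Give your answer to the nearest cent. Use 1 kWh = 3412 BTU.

Heat delivered = 863,000 BTU / 3412 = 252.9 kWh
Electrical input = 252.9 kWh / 2.3 = 110 kWh
Cost = 110 × $0.211/kWh = $23.20

$23.20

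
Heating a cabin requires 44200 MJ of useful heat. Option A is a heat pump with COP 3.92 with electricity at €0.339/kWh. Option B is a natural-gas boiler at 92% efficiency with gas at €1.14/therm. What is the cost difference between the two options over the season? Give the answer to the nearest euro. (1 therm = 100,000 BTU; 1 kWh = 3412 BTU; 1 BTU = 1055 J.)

€543

Heat load = 44200 MJ = 44,200,000,000 J / 1055 = 41,895,735 BTU
Gas: input = 41,895,735 / 0.92 = 45,538,842 BTU = 455.4 therm → 455.4 × €1.14 = €519.14
Heat pump: 41,895,735 BTU / 3412 = 12,280 kWh heat; / 3.92 = 3,132 kWh in → × €0.339 = €1,061.88
Difference = |€519.14 − €1,061.88| = €542.73 ≈ €543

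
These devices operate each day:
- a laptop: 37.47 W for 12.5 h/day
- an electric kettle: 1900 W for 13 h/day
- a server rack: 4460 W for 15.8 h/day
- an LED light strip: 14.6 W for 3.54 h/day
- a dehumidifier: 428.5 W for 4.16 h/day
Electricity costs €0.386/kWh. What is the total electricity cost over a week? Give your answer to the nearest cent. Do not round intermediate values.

laptop: 37.47 W × 12.5 h × 7 d = 3,279 Wh = 3.279 kWh
electric kettle: 1900 W × 13 h × 7 d = 172,900 Wh = 172.9 kWh
server rack: 4460 W × 15.8 h × 7 d = 493,276 Wh = 493.3 kWh
LED light strip: 14.6 W × 3.54 h × 7 d = 362 Wh = 0.3618 kWh
dehumidifier: 428.5 W × 4.16 h × 7 d = 12,478 Wh = 12.48 kWh
Total energy = 3.279 + 172.9 + 493.3 + 0.3618 + 12.48 = 682.3 kWh
Cost = 682.3 kWh × €0.386 = €263.37

€263.37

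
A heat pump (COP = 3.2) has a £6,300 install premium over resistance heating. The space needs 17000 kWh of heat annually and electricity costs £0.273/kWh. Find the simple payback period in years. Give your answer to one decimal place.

2.0 years

Resistance: 17000 kWh × £0.273 = £4,641.00/yr
Heat pump: 17000 / 3.2 = 5312 kWh in → × £0.273 = £1,450.31/yr
Annual savings = £3,190.69
Payback = £6,300 / £3,190.69 = 1.97 years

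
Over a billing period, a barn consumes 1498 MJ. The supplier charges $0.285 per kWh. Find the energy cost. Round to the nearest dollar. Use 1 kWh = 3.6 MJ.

1498 MJ × (0.27778 kWh/MJ) = 416.1 kWh
Cost = 416.1 kWh × $0.285/kWh = $118.59 ≈ $119

$119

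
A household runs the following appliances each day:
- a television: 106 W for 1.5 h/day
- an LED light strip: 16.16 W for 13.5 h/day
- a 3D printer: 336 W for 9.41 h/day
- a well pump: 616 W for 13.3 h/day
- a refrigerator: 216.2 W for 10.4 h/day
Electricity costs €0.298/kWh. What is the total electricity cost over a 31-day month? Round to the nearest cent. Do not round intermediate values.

television: 106 W × 1.5 h × 31 d = 4,929 Wh = 4.929 kWh
LED light strip: 16.16 W × 13.5 h × 31 d = 6,763 Wh = 6.763 kWh
3D printer: 336 W × 9.41 h × 31 d = 98,015 Wh = 98.01 kWh
well pump: 616 W × 13.3 h × 31 d = 253,977 Wh = 254 kWh
refrigerator: 216.2 W × 10.4 h × 31 d = 69,703 Wh = 69.7 kWh
Total energy = 4.929 + 6.763 + 98.01 + 254 + 69.7 = 433.4 kWh
Cost = 433.4 kWh × €0.298 = €129.15

€129.15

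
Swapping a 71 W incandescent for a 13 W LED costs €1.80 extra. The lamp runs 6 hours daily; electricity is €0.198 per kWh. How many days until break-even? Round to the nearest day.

26 days

Power saved = 71 − 13 = 58 W
Daily energy saved = 58 W × 6 h = 348 Wh = 0.348 kWh
Daily savings = 0.348 × €0.198 = €0.0689
Payback = €1.80 / €0.0689 per day = 26.12 days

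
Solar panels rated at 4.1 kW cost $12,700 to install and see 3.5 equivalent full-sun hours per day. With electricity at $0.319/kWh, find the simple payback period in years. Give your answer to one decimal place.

7.6 years

Daily generation = 4.1 kW × 3.5 h = 14.35 kWh
Annual generation = 14.35 × 365 = 5237.7 kWh
Annual savings = 5237.7 × $0.319 = $1,670.84
Payback = $12,700 / $1,670.84 = 7.6 years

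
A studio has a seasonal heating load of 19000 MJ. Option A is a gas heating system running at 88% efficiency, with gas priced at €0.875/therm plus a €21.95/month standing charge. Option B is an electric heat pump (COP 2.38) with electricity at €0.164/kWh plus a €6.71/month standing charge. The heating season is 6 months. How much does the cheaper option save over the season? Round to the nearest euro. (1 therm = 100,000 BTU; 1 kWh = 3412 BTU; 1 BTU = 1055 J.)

Heat load = 19000 MJ = 19,000,000,000 J / 1055 = 18,009,479 BTU
Gas: input = 18,009,479 / 0.88 = 20,465,317 BTU = 204.7 therm → 204.7 × €0.875 = €179.07; + 6 × €21.95 standing = €310.77
Heat pump: 18,009,479 BTU / 3412 = 5,278 kWh heat; / 2.38 = 2,218 kWh in → × €0.164 = €363.71; + 6 × €6.71 standing = €403.97
Difference = |€310.77 − €403.97| = €93.20 ≈ €93

€93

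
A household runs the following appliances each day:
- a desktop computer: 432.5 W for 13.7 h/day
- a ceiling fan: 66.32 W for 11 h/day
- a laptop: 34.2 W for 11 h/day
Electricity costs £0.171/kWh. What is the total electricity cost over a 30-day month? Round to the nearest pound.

£36

desktop computer: 432.5 W × 13.7 h × 30 d = 177,758 Wh = 177.8 kWh
ceiling fan: 66.32 W × 11 h × 30 d = 21,886 Wh = 21.89 kWh
laptop: 34.2 W × 11 h × 30 d = 11,286 Wh = 11.29 kWh
Total energy = 177.8 + 21.89 + 11.29 = 210.9 kWh
Cost = 210.9 kWh × £0.171 = £36.07 ≈ £36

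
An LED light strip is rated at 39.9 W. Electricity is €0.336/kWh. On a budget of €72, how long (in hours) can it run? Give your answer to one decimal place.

5370.6 h

Energy budget = €72 / €0.336 per kWh = 214.3 kWh = 214,286 Wh
Runtime = 214,286 Wh / 39.9 W = 5,371 h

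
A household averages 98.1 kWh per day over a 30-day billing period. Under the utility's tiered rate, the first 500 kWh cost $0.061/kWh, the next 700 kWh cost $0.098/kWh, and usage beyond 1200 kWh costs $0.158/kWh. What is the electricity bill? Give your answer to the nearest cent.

Usage = 98.1 kWh/day × 30 days = 2943 kWh
First 500 kWh × $0.061 = $30.50
Next 700 kWh × $0.098 = $68.60
Remaining 1743 kWh × $0.158 = $275.39
Total = $374.49

$374.49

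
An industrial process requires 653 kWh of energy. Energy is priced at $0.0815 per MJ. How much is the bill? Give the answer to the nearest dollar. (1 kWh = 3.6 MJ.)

$192

653 kWh × (3.6 MJ/kWh) = 2,351 MJ
Cost = 2,351 MJ × $0.0815/MJ = $191.59 ≈ $192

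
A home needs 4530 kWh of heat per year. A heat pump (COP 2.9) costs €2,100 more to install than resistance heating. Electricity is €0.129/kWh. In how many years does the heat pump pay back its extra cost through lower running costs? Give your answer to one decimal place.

Resistance: 4530 kWh × €0.129 = €584.37/yr
Heat pump: 4530 / 2.9 = 1562 kWh in → × €0.129 = €201.51/yr
Annual savings = €382.86
Payback = €2,100 / €382.86 = 5.48 years

5.5 years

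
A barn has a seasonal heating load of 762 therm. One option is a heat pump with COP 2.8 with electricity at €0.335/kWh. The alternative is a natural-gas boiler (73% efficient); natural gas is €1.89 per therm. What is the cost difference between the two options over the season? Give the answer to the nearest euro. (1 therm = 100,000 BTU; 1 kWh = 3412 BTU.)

€699

Heat load = 762 therm × 100,000 = 76,200,000 BTU
Gas: input = 76,200,000 / 0.73 = 104,383,562 BTU = 1,044 therm → 1,044 × €1.89 = €1,972.85
Heat pump: 76,200,000 BTU / 3412 = 22,330 kWh heat; / 2.8 = 7,976 kWh in → × €0.335 = €2,671.98
Difference = |€1,972.85 − €2,671.98| = €699.13 ≈ €699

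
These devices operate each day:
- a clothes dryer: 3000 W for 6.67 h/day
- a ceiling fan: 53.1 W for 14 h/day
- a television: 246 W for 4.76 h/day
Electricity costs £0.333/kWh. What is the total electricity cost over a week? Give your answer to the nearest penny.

clothes dryer: 3000 W × 6.67 h × 7 d = 140,070 Wh = 140.1 kWh
ceiling fan: 53.1 W × 14 h × 7 d = 5,204 Wh = 5.204 kWh
television: 246 W × 4.76 h × 7 d = 8,197 Wh = 8.197 kWh
Total energy = 140.1 + 5.204 + 8.197 = 153.5 kWh
Cost = 153.5 kWh × £0.333 = £51.11

£51.11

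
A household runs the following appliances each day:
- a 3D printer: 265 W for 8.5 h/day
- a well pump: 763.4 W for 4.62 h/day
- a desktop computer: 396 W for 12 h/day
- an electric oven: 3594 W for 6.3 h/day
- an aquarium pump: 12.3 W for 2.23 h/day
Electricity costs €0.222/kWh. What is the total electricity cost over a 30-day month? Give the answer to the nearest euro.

3D printer: 265 W × 8.5 h × 30 d = 67,575 Wh = 67.58 kWh
well pump: 763.4 W × 4.62 h × 30 d = 105,807 Wh = 105.8 kWh
desktop computer: 396 W × 12 h × 30 d = 142,560 Wh = 142.6 kWh
electric oven: 3594 W × 6.3 h × 30 d = 679,266 Wh = 679.3 kWh
aquarium pump: 12.3 W × 2.23 h × 30 d = 823 Wh = 0.8229 kWh
Total energy = 67.58 + 105.8 + 142.6 + 679.3 + 0.8229 = 996 kWh
Cost = 996 kWh × €0.222 = €221.12 ≈ €221

€221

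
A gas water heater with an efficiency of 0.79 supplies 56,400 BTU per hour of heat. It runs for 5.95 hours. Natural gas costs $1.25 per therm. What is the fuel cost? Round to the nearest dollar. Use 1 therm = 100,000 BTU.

Heat delivered = 56,400 BTU/h × 5.95 h = 335,580 BTU
Gas input = 335,580 / 0.79 = 424,785 BTU
= 424,785 / 100,000 = 4.248 therm
Cost = 4.248 × $1.25/therm = $5.31 ≈ $5

$5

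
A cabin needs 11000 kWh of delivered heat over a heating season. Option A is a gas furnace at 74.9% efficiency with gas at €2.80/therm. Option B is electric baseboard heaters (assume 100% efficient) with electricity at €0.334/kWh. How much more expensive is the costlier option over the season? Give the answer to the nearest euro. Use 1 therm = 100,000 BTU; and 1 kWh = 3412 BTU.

€2271

Heat load = 11000 kWh × 3412 = 37,532,000 BTU
Gas: input = 37,532,000 / 0.749 = 50,109,479 BTU = 501.1 therm → 501.1 × €2.80 = €1,403.07
Electric: 37,532,000 BTU / 3412 = 11,000 kWh → × €0.334 = €3,674.00
Difference = |€1,403.07 − €3,674.00| = €2,270.93 ≈ €2271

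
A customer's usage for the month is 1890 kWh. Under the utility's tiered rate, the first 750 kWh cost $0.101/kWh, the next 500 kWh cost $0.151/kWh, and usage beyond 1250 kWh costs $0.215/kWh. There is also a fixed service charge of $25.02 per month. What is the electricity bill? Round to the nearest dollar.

First 750 kWh × $0.101 = $75.75
Next 500 kWh × $0.151 = $75.50
Remaining 640 kWh × $0.215 = $137.60
Energy charge = $288.85; + service $25.02 = $313.87 ≈ $314

$314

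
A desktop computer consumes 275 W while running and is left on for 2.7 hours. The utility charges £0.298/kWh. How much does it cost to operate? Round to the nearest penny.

Energy = 275 W × 2.7 h = 742 Wh = 0.7425 kWh
Cost = 0.7425 kWh × £0.298/kWh = £0.22

£0.22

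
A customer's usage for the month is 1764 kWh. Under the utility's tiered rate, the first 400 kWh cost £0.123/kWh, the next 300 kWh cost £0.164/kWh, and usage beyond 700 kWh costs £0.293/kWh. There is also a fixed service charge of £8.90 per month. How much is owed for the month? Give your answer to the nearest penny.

First 400 kWh × £0.123 = £49.20
Next 300 kWh × £0.164 = £49.20
Remaining 1064 kWh × £0.293 = £311.75
Energy charge = £410.15; + service £8.90 = £419.05

£419.05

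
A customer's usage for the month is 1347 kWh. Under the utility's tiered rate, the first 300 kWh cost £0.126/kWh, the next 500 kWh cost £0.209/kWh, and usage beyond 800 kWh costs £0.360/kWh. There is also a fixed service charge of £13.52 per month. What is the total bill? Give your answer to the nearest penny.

£352.74

First 300 kWh × £0.126 = £37.80
Next 500 kWh × £0.209 = £104.50
Remaining 547 kWh × £0.360 = £196.92
Energy charge = £339.22; + service £13.52 = £352.74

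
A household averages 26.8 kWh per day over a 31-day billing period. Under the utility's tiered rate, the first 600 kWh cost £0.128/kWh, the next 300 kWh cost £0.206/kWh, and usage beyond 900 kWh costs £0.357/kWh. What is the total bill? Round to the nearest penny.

£124.34

Usage = 26.8 kWh/day × 31 days = 830.8 kWh
First 600 kWh × £0.128 = £76.80
Next 230.8 kWh × £0.206 = £47.54
Remaining tier: 0 kWh (not reached)
Total = £124.34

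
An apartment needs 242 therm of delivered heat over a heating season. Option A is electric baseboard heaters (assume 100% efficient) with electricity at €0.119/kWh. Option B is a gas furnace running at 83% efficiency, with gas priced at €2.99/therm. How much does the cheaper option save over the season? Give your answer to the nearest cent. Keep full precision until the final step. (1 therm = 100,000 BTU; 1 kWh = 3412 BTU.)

Heat load = 242 therm × 100,000 = 24,200,000 BTU
Gas: input = 24,200,000 / 0.83 = 29,156,627 BTU = 291.6 therm → 291.6 × €2.99 = €871.78
Electric: 24,200,000 BTU / 3412 = 7,093 kWh → × €0.119 = €844.02
Difference = |€871.78 − €844.02| = €27.76

€27.76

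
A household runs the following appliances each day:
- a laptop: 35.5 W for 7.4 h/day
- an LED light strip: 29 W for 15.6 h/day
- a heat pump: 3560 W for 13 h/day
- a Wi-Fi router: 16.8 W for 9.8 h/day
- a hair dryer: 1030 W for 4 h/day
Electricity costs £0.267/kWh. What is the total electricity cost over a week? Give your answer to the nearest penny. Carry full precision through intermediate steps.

laptop: 35.5 W × 7.4 h × 7 d = 1,839 Wh = 1.839 kWh
LED light strip: 29 W × 15.6 h × 7 d = 3,167 Wh = 3.167 kWh
heat pump: 3560 W × 13 h × 7 d = 323,960 Wh = 324 kWh
Wi-Fi router: 16.8 W × 9.8 h × 7 d = 1,152 Wh = 1.152 kWh
hair dryer: 1030 W × 4 h × 7 d = 28,840 Wh = 28.84 kWh
Total energy = 1.839 + 3.167 + 324 + 1.152 + 28.84 = 359 kWh
Cost = 359 kWh × £0.267 = £95.84

£95.84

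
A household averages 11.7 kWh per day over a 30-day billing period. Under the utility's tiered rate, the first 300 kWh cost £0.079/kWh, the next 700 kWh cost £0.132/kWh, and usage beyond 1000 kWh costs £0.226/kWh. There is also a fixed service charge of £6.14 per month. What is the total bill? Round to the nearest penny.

Usage = 11.7 kWh/day × 30 days = 351 kWh
First 300 kWh × £0.079 = £23.70
Next 51 kWh × £0.132 = £6.73
Remaining tier: 0 kWh (not reached)
Energy charge = £30.43; + service £6.14 = £36.57

£36.57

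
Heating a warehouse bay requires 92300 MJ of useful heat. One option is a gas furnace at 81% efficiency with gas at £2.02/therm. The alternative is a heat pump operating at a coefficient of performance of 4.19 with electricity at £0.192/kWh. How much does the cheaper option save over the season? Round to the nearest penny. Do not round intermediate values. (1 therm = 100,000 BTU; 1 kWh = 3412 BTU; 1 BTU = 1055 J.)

Heat load = 92300 MJ = 92,300,000,000 J / 1055 = 87,488,152 BTU
Gas: input = 87,488,152 / 0.81 = 108,010,064 BTU = 1,080 therm → 1,080 × £2.02 = £2,181.80
Heat pump: 87,488,152 BTU / 3412 = 25,640 kWh heat; / 4.19 = 6,120 kWh in → × £0.192 = £1,174.97
Difference = |£2,181.80 − £1,174.97| = £1,006.83

£1006.83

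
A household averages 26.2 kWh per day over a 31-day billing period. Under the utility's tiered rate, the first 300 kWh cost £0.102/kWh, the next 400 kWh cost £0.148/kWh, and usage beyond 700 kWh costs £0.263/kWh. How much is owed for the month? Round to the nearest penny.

Usage = 26.2 kWh/day × 31 days = 812.2 kWh
First 300 kWh × £0.102 = £30.60
Next 400 kWh × £0.148 = £59.20
Remaining 112.2 kWh × £0.263 = £29.51
Total = £119.31

£119.31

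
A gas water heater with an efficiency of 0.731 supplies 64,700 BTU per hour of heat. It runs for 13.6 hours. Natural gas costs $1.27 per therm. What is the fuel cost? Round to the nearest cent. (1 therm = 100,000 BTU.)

Heat delivered = 64,700 BTU/h × 13.6 h = 879,920 BTU
Gas input = 879,920 / 0.731 = 1,203,721 BTU
= 1,203,721 / 100,000 = 12.04 therm
Cost = 12.04 × $1.27/therm = $15.29

$15.29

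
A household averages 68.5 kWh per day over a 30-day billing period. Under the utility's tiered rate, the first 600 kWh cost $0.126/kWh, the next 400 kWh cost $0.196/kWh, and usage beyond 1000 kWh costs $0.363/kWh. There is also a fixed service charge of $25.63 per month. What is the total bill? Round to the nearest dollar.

Usage = 68.5 kWh/day × 30 days = 2055 kWh
First 600 kWh × $0.126 = $75.60
Next 400 kWh × $0.196 = $78.40
Remaining 1055 kWh × $0.363 = $382.96
Energy charge = $536.96; + service $25.63 = $562.59 ≈ $563

$563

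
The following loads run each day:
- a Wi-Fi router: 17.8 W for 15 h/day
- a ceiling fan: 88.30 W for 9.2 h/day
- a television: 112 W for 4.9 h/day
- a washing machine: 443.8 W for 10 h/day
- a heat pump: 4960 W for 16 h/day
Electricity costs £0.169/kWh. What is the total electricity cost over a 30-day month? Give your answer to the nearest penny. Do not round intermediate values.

£433.11

Wi-Fi router: 17.8 W × 15 h × 30 d = 8,010 Wh = 8.01 kWh
ceiling fan: 88.30 W × 9.2 h × 30 d = 24,371 Wh = 24.37 kWh
television: 112 W × 4.9 h × 30 d = 16,464 Wh = 16.46 kWh
washing machine: 443.8 W × 10 h × 30 d = 133,140 Wh = 133.1 kWh
heat pump: 4960 W × 16 h × 30 d = 2,380,800 Wh = 2,381 kWh
Total energy = 8.01 + 24.37 + 16.46 + 133.1 + 2,381 = 2,563 kWh
Cost = 2,563 kWh × £0.169 = £433.11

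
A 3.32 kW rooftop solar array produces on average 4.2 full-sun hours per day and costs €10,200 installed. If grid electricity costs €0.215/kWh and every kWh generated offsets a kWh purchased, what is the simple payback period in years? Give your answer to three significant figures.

9.32 years

Daily generation = 3.32 kW × 4.2 h = 13.94 kWh
Annual generation = 13.94 × 365 = 5089.6 kWh
Annual savings = 5089.6 × €0.215 = €1,094.26
Payback = €10,200 / €1,094.26 = 9.32 years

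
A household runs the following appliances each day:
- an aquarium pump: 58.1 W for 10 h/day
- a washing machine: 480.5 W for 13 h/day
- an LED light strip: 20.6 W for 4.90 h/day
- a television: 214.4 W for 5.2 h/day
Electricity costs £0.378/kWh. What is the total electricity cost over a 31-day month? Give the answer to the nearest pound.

aquarium pump: 58.1 W × 10 h × 31 d = 18,011 Wh = 18.01 kWh
washing machine: 480.5 W × 13 h × 31 d = 193,642 Wh = 193.6 kWh
LED light strip: 20.6 W × 4.90 h × 31 d = 3,129 Wh = 3.129 kWh
television: 214.4 W × 5.2 h × 31 d = 34,561 Wh = 34.56 kWh
Total energy = 18.01 + 193.6 + 3.129 + 34.56 = 249.3 kWh
Cost = 249.3 kWh × £0.378 = £94.25 ≈ £94

£94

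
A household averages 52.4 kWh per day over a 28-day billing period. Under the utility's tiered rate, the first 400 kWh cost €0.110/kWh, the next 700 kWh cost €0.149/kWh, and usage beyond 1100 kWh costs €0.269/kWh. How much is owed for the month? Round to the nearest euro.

Usage = 52.4 kWh/day × 28 days = 1467.2 kWh
First 400 kWh × €0.110 = €44.00
Next 700 kWh × €0.149 = €104.30
Remaining 367.2 kWh × €0.269 = €98.78
Total = €247.08 ≈ €247

€247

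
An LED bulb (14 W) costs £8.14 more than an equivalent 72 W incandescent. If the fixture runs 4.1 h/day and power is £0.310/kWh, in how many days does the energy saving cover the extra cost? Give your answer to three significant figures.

110 days

Power saved = 72 − 14 = 58 W
Daily energy saved = 58 W × 4.1 h = 237.8 Wh = 0.2378 kWh
Daily savings = 0.2378 × £0.310 = £0.0737
Payback = £8.14 / £0.0737 per day = 110.4 days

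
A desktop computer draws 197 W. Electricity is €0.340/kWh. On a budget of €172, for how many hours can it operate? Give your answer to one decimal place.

Energy budget = €172 / €0.340 per kWh = 505.9 kWh = 505,882 Wh
Runtime = 505,882 Wh / 197 W = 2,568 h

2567.9 h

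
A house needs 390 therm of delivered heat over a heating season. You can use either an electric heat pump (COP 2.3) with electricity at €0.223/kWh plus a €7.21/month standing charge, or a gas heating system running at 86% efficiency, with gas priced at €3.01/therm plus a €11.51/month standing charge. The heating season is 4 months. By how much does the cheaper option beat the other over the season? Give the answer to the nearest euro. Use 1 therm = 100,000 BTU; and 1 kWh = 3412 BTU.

€274

Heat load = 390 therm × 100,000 = 39,000,000 BTU
Gas: input = 39,000,000 / 0.86 = 45,348,837 BTU = 453.5 therm → 453.5 × €3.01 = €1,365.00; + 4 × €11.51 standing = €1,411.04
Heat pump: 39,000,000 BTU / 3412 = 11,430 kWh heat; / 2.3 = 4,970 kWh in → × €0.223 = €1,108.24; + 4 × €7.21 standing = €1,137.08
Difference = |€1,411.04 − €1,137.08| = €273.96 ≈ €274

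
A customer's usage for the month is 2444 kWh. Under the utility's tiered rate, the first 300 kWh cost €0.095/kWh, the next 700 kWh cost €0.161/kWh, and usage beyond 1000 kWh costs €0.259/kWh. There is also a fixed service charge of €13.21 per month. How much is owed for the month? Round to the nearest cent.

€528.41

First 300 kWh × €0.095 = €28.50
Next 700 kWh × €0.161 = €112.70
Remaining 1444 kWh × €0.259 = €374.00
Energy charge = €515.20; + service €13.21 = €528.41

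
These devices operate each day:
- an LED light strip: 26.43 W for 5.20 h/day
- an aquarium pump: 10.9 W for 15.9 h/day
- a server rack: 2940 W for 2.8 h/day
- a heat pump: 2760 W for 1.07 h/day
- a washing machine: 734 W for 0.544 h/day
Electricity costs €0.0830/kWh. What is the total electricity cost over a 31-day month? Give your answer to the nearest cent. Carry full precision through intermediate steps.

€30.61

LED light strip: 26.43 W × 5.20 h × 31 d = 4,261 Wh = 4.261 kWh
aquarium pump: 10.9 W × 15.9 h × 31 d = 5,373 Wh = 5.373 kWh
server rack: 2940 W × 2.8 h × 31 d = 255,192 Wh = 255.2 kWh
heat pump: 2760 W × 1.07 h × 31 d = 91,549 Wh = 91.55 kWh
washing machine: 734 W × 0.544 h × 31 d = 12,378 Wh = 12.38 kWh
Total energy = 4.261 + 5.373 + 255.2 + 91.55 + 12.38 = 368.8 kWh
Cost = 368.8 kWh × €0.0830 = €30.61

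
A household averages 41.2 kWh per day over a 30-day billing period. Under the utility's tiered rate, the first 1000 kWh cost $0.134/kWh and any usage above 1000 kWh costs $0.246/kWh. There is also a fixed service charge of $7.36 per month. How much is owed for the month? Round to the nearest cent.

$199.42

Usage = 41.2 kWh/day × 30 days = 1236 kWh
First 1000 kWh × $0.134 = $134.00
Remaining 236 kWh × $0.246 = $58.06
Energy charge = $192.06; + service $7.36 = $199.42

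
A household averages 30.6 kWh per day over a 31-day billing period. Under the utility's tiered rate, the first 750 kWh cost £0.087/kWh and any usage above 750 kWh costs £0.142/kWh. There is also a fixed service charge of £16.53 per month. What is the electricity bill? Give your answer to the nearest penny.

£109.98

Usage = 30.6 kWh/day × 31 days = 948.6 kWh
First 750 kWh × £0.087 = £65.25
Remaining 198.6 kWh × £0.142 = £28.20
Energy charge = £93.45; + service £16.53 = £109.98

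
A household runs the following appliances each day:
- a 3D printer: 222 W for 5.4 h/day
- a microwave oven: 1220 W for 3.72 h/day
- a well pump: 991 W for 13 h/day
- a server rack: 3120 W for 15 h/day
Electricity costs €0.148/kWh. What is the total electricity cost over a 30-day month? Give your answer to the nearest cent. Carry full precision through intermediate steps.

€290.47

3D printer: 222 W × 5.4 h × 30 d = 35,964 Wh = 35.96 kWh
microwave oven: 1220 W × 3.72 h × 30 d = 136,152 Wh = 136.2 kWh
well pump: 991 W × 13 h × 30 d = 386,490 Wh = 386.5 kWh
server rack: 3120 W × 15 h × 30 d = 1,404,000 Wh = 1,404 kWh
Total energy = 35.96 + 136.2 + 386.5 + 1,404 = 1,963 kWh
Cost = 1,963 kWh × €0.148 = €290.47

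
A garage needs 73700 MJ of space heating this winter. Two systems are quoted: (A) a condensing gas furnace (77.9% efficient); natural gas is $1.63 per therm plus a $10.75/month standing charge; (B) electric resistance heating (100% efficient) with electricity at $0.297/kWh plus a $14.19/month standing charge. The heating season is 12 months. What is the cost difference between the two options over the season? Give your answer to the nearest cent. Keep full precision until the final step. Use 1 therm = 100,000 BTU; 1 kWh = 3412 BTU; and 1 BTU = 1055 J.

$4660.38

Heat load = 73700 MJ = 73,700,000,000 J / 1055 = 69,857,820 BTU
Gas: input = 69,857,820 / 0.779 = 89,676,277 BTU = 896.8 therm → 896.8 × $1.63 = $1,461.72; + 12 × $10.75 standing = $1,590.72
Electric: 69,857,820 BTU / 3412 = 20,470 kWh → × $0.297 = $6,080.82; + 12 × $14.19 standing = $6,251.10
Difference = |$1,590.72 − $6,251.10| = $4,660.38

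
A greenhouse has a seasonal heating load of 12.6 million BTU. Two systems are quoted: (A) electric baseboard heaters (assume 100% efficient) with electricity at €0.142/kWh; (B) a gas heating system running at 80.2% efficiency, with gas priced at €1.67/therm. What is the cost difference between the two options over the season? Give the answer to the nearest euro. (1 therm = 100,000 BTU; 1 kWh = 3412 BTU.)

€262

Heat load = 12.6 × 10⁶ BTU = 12,600,000 BTU
Gas: input = 12,600,000 / 0.802 = 15,710,723 BTU = 157.1 therm → 157.1 × €1.67 = €262.37
Electric: 12,600,000 BTU / 3412 = 3,693 kWh → × €0.142 = €524.38
Difference = |€262.37 − €524.38| = €262.02 ≈ €262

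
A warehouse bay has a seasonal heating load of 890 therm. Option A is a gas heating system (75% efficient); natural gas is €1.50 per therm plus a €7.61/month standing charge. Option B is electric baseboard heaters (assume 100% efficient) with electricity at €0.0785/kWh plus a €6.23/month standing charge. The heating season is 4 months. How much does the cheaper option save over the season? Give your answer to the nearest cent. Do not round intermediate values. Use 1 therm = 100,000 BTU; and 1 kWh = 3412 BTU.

€262.11

Heat load = 890 therm × 100,000 = 89,000,000 BTU
Gas: input = 89,000,000 / 0.75 = 118,666,667 BTU = 1,187 therm → 1,187 × €1.50 = €1,780.00; + 4 × €7.61 standing = €1,810.44
Electric: 89,000,000 BTU / 3412 = 26,080 kWh → × €0.0785 = €2,047.63; + 4 × €6.23 standing = €2,072.55
Difference = |€1,810.44 − €2,072.55| = €262.11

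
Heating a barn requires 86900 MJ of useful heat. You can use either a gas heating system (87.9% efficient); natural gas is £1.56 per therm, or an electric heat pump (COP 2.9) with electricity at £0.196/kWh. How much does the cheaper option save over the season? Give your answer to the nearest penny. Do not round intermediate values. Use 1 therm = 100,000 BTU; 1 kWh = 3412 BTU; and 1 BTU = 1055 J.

£169.76

Heat load = 86900 MJ = 86,900,000,000 J / 1055 = 82,369,668 BTU
Gas: input = 82,369,668 / 0.879 = 93,708,383 BTU = 937.1 therm → 937.1 × £1.56 = £1,461.85
Heat pump: 82,369,668 BTU / 3412 = 24,140 kWh heat; / 2.9 = 8,325 kWh in → × £0.196 = £1,631.61
Difference = |£1,461.85 − £1,631.61| = £169.76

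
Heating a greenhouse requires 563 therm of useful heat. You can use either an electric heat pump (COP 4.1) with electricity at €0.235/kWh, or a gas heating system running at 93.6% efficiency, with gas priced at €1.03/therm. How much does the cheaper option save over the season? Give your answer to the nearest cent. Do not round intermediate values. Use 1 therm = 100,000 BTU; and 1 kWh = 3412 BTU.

€326.22

Heat load = 563 therm × 100,000 = 56,300,000 BTU
Gas: input = 56,300,000 / 0.936 = 60,149,573 BTU = 601.5 therm → 601.5 × €1.03 = €619.54
Heat pump: 56,300,000 BTU / 3412 = 16,500 kWh heat; / 4.1 = 4,025 kWh in → × €0.235 = €945.77
Difference = |€619.54 − €945.77| = €326.22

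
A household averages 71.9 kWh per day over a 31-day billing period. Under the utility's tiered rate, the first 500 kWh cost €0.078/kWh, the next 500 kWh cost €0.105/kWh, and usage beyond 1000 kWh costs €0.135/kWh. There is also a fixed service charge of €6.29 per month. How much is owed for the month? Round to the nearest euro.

Usage = 71.9 kWh/day × 31 days = 2228.9 kWh
First 500 kWh × €0.078 = €39.00
Next 500 kWh × €0.105 = €52.50
Remaining 1228.9 kWh × €0.135 = €165.90
Energy charge = €257.40; + service €6.29 = €263.69 ≈ €264

€264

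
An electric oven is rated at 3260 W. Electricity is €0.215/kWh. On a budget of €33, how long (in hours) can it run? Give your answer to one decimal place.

47.1 h

Energy budget = €33 / €0.215 per kWh = 153.5 kWh = 153,488 Wh
Runtime = 153,488 Wh / 3260 W = 47.08 h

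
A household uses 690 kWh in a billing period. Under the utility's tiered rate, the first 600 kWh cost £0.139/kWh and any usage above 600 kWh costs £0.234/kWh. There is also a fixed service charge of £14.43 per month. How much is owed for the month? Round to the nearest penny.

£118.89

First 600 kWh × £0.139 = £83.40
Remaining 90 kWh × £0.234 = £21.06
Energy charge = £104.46; + service £14.43 = £118.89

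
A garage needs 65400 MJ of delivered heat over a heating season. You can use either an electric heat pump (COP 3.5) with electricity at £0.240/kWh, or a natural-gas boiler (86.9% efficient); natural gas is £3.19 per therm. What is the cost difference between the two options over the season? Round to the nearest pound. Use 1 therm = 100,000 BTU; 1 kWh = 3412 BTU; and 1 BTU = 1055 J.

Heat load = 65400 MJ = 65,400,000,000 J / 1055 = 61,990,521 BTU
Gas: input = 61,990,521 / 0.869 = 71,335,468 BTU = 713.4 therm → 713.4 × £3.19 = £2,275.60
Heat pump: 61,990,521 BTU / 3412 = 18,170 kWh heat; / 3.5 = 5,191 kWh in → × £0.240 = £1,245.83
Difference = |£2,275.60 − £1,245.83| = £1,029.77 ≈ £1030

£1030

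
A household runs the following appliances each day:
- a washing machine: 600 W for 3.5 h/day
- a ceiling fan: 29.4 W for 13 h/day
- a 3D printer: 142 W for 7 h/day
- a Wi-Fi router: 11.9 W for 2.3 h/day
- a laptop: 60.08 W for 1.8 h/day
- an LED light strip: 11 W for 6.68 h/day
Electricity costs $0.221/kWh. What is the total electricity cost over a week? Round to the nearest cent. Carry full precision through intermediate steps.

$5.70

washing machine: 600 W × 3.5 h × 7 d = 14,700 Wh = 14.7 kWh
ceiling fan: 29.4 W × 13 h × 7 d = 2,675 Wh = 2.675 kWh
3D printer: 142 W × 7 h × 7 d = 6,958 Wh = 6.958 kWh
Wi-Fi router: 11.9 W × 2.3 h × 7 d = 192 Wh = 0.1916 kWh
laptop: 60.08 W × 1.8 h × 7 d = 757 Wh = 0.757 kWh
LED light strip: 11 W × 6.68 h × 7 d = 514 Wh = 0.5144 kWh
Total energy = 14.7 + 2.675 + 6.958 + 0.1916 + 0.757 + 0.5144 = 25.8 kWh
Cost = 25.8 kWh × $0.221 = $5.70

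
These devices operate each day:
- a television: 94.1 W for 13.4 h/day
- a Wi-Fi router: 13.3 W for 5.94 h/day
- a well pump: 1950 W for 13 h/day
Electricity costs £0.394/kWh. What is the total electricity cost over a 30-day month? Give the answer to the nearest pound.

£315

television: 94.1 W × 13.4 h × 30 d = 37,828 Wh = 37.83 kWh
Wi-Fi router: 13.3 W × 5.94 h × 30 d = 2,370 Wh = 2.37 kWh
well pump: 1950 W × 13 h × 30 d = 760,500 Wh = 760.5 kWh
Total energy = 37.83 + 2.37 + 760.5 = 800.7 kWh
Cost = 800.7 kWh × £0.394 = £315.48 ≈ £315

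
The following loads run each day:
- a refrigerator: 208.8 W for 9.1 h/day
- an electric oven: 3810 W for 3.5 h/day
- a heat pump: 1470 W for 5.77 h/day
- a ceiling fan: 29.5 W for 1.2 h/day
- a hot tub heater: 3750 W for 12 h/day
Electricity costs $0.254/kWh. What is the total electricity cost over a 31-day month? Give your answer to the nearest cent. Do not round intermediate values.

refrigerator: 208.8 W × 9.1 h × 31 d = 58,902 Wh = 58.9 kWh
electric oven: 3810 W × 3.5 h × 31 d = 413,385 Wh = 413.4 kWh
heat pump: 1470 W × 5.77 h × 31 d = 262,939 Wh = 262.9 kWh
ceiling fan: 29.5 W × 1.2 h × 31 d = 1,097 Wh = 1.097 kWh
hot tub heater: 3750 W × 12 h × 31 d = 1,395,000 Wh = 1,395 kWh
Total energy = 58.9 + 413.4 + 262.9 + 1.097 + 1,395 = 2,131 kWh
Cost = 2,131 kWh × $0.254 = $541.36

$541.36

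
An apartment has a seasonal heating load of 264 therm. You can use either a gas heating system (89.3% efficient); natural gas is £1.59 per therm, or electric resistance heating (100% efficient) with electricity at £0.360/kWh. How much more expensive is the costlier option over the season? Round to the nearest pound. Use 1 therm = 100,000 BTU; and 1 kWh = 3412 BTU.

Heat load = 264 therm × 100,000 = 26,400,000 BTU
Gas: input = 26,400,000 / 0.893 = 29,563,270 BTU = 295.6 therm → 295.6 × £1.59 = £470.06
Electric: 26,400,000 BTU / 3412 = 7,737 kWh → × £0.360 = £2,785.46
Difference = |£470.06 − £2,785.46| = £2,315.41 ≈ £2315

£2315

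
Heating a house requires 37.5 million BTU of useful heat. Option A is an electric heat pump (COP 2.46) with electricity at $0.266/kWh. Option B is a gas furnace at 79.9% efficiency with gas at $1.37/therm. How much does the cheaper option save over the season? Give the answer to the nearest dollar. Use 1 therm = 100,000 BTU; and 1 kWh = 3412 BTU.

Heat load = 37.5 × 10⁶ BTU = 37,500,000 BTU
Gas: input = 37,500,000 / 0.799 = 46,933,667 BTU = 469.3 therm → 469.3 × $1.37 = $642.99
Heat pump: 37,500,000 BTU / 3412 = 10,990 kWh heat; / 2.46 = 4,468 kWh in → × $0.266 = $1,188.42
Difference = |$642.99 − $1,188.42| = $545.43 ≈ $545

$545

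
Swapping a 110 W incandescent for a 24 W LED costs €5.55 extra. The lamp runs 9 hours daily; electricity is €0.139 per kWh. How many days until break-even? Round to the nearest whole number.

Power saved = 110 − 24 = 86 W
Daily energy saved = 86 W × 9 h = 774 Wh = 0.774 kWh
Daily savings = 0.774 × €0.139 = €0.1076
Payback = €5.55 / €0.1076 per day = 51.59 days

52 days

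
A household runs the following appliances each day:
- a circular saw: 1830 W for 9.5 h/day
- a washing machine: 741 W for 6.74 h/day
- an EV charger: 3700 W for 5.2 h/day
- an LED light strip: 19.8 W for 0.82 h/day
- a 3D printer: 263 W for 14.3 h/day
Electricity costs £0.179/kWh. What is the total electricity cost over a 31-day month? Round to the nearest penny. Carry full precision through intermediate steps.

circular saw: 1830 W × 9.5 h × 31 d = 538,935 Wh = 538.9 kWh
washing machine: 741 W × 6.74 h × 31 d = 154,825 Wh = 154.8 kWh
EV charger: 3700 W × 5.2 h × 31 d = 596,440 Wh = 596.4 kWh
LED light strip: 19.8 W × 0.82 h × 31 d = 503 Wh = 0.5033 kWh
3D printer: 263 W × 14.3 h × 31 d = 116,588 Wh = 116.6 kWh
Total energy = 538.9 + 154.8 + 596.4 + 0.5033 + 116.6 = 1,407 kWh
Cost = 1,407 kWh × £0.179 = £251.91

£251.91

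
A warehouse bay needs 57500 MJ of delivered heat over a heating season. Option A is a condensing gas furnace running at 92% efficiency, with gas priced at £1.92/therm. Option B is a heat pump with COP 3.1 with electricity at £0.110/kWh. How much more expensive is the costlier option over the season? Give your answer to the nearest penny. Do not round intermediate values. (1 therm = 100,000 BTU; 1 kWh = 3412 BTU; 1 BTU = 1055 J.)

£570.63

Heat load = 57500 MJ = 57,500,000,000 J / 1055 = 54,502,370 BTU
Gas: input = 54,502,370 / 0.92 = 59,241,706 BTU = 592.4 therm → 592.4 × £1.92 = £1,137.44
Heat pump: 54,502,370 BTU / 3412 = 15,970 kWh heat; / 3.1 = 5,153 kWh in → × £0.110 = £566.81
Difference = |£1,137.44 − £566.81| = £570.63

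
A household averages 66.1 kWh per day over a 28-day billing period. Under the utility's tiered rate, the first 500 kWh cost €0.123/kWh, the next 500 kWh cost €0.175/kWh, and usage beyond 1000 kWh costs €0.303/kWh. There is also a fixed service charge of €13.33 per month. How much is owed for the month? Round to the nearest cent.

€420.12

Usage = 66.1 kWh/day × 28 days = 1850.8 kWh
First 500 kWh × €0.123 = €61.50
Next 500 kWh × €0.175 = €87.50
Remaining 850.8 kWh × €0.303 = €257.79
Energy charge = €406.79; + service €13.33 = €420.12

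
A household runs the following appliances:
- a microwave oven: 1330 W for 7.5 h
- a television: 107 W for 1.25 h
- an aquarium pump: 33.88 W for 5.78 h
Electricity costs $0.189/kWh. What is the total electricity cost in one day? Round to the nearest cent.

$1.95

microwave oven: 1330 W × 7.5 h = 9,975 Wh = 9.975 kWh
television: 107 W × 1.25 h = 134 Wh = 0.1338 kWh
aquarium pump: 33.88 W × 5.78 h = 196 Wh = 0.1958 kWh
Total energy = 9.975 + 0.1338 + 0.1958 = 10.3 kWh
Cost = 10.3 kWh × $0.189 = $1.95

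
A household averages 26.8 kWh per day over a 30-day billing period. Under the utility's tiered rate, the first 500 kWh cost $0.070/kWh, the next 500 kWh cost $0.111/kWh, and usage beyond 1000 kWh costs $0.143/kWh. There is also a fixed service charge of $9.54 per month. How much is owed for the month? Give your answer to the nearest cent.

Usage = 26.8 kWh/day × 30 days = 804 kWh
First 500 kWh × $0.070 = $35.00
Next 304 kWh × $0.111 = $33.74
Remaining tier: 0 kWh (not reached)
Energy charge = $68.74; + service $9.54 = $78.28

$78.28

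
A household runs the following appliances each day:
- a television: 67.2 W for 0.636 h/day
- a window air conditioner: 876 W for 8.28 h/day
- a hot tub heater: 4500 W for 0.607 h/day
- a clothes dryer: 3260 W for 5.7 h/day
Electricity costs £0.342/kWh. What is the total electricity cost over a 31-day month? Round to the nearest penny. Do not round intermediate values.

television: 67.2 W × 0.636 h × 31 d = 1,325 Wh = 1.325 kWh
window air conditioner: 876 W × 8.28 h × 31 d = 224,852 Wh = 224.9 kWh
hot tub heater: 4500 W × 0.607 h × 31 d = 84,676 Wh = 84.68 kWh
clothes dryer: 3260 W × 5.7 h × 31 d = 576,042 Wh = 576 kWh
Total energy = 1.325 + 224.9 + 84.68 + 576 = 886.9 kWh
Cost = 886.9 kWh × £0.342 = £303.32

£303.32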